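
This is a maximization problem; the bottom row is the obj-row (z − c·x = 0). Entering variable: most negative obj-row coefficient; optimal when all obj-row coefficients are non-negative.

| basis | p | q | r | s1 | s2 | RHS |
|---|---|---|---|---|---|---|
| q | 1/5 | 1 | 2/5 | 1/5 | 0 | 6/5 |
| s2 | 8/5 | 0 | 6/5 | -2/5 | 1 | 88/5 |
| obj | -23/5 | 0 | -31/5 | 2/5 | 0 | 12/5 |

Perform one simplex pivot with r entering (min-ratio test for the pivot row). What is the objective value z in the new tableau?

21

Ratio test on column r — row 1: (6/5)/(2/5) = 3; row 2: (88/5)/(6/5) = 44/3. Minimum is 3 at row 1 (q leaves); pivot element 2/5.
Pivot on row 1; the obj-row RHS becomes 12/5 − (-31/5)·3 = 21.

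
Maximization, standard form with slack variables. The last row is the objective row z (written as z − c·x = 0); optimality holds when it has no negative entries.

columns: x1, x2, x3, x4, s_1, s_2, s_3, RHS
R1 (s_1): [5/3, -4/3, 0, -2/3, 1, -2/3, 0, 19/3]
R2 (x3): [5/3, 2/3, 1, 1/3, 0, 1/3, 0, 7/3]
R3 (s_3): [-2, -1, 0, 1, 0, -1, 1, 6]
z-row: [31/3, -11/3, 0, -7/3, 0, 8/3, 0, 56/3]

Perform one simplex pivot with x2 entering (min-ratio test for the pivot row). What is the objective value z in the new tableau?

Ratio test on column x2 — row 1: entry -4/3 ≤ 0; row 2: (7/3)/(2/3) = 7/2; row 3: entry -1 ≤ 0. Minimum is 7/2 at row 2 (x3 leaves); pivot element 2/3.
Pivot on row 2; the z-row RHS becomes 56/3 − (-11/3)·(7/2) = 63/2.

63/2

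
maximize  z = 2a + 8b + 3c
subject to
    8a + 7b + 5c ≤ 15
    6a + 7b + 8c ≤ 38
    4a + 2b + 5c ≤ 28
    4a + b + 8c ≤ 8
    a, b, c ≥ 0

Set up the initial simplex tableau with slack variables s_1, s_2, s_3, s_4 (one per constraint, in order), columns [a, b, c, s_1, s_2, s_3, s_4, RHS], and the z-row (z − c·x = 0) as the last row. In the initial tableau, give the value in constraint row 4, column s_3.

Slack s_3 belongs to constraint 3; its column is the unit vector e_3, so the entry in row 4 is 0.

0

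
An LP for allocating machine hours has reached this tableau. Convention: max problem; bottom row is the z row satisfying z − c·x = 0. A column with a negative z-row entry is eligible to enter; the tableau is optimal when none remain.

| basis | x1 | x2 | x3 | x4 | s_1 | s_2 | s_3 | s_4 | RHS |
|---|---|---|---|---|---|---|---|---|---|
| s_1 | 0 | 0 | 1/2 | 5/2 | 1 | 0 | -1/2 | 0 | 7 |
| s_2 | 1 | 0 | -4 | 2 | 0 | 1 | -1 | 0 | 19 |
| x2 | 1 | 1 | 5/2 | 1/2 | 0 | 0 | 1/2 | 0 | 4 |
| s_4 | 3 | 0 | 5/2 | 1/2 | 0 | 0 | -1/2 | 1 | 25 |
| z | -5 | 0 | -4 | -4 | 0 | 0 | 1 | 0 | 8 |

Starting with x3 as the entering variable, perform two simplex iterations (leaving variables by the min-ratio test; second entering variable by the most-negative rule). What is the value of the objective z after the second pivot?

28

Ratio test on column x3 — row 1: 7/(1/2) = 14; row 2: entry -4 ≤ 0; row 3: 4/(5/2) = 8/5; row 4: 25/(5/2) = 10. Minimum is 8/5 at row 3 (x2 leaves); pivot element 5/2.
Pivot on row 3; the z-row RHS becomes 8 − (-4)·(8/5) = 72/5.
Next entering variable (most negative z-row entry -17/5): x1.
Ratio test on column x1 — row 1: entry -1/5 ≤ 0; row 2: (127/5)/(13/5) = 127/13; row 3: (8/5)/(2/5) = 4; row 4: 21/2 = 21/2. Minimum is 4 at row 3 (x3 leaves); pivot element 2/5.
After the second pivot the z-row RHS is 72/5 − (-17/5)·4 = 28.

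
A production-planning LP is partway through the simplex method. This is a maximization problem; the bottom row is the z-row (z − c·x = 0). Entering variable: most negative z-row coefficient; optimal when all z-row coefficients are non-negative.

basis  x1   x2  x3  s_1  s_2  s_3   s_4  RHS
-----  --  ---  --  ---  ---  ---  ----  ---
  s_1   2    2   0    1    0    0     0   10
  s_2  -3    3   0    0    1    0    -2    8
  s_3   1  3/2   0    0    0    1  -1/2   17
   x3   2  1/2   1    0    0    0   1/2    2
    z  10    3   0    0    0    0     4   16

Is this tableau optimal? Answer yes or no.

yes

Every z-row coefficient is ≥ 0, so the tableau is optimal.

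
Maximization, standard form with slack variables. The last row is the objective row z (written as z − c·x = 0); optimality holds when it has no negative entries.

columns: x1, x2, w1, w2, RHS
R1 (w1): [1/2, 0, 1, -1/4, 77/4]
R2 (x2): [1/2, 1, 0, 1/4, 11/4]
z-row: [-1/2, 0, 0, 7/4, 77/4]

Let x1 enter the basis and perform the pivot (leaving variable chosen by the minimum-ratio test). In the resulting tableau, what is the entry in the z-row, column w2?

Ratio test on column x1 — row 1: (77/4)/(1/2) = 77/2; row 2: (11/4)/(1/2) = 11/2. Minimum is 11/2 at row 2 (x2 leaves); pivot element 1/2.
Divide row 2 by 1/2; eliminate column x1 from the other rows.
z-row update in column w2: 7/4 − (-1/2)·(1/2) = 2.

2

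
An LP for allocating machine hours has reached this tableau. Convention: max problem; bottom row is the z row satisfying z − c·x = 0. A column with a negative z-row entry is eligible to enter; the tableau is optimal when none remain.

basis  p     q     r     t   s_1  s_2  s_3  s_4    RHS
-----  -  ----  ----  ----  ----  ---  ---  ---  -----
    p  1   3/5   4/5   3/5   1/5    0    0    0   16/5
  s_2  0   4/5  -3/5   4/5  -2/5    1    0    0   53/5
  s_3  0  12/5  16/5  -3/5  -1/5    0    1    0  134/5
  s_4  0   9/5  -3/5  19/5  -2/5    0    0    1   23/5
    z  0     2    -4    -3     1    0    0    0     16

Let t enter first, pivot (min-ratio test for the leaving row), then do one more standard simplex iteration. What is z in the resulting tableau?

Ratio test on column t — row 1: (16/5)/(3/5) = 16/3; row 2: (53/5)/(4/5) = 53/4; row 3: entry -3/5 ≤ 0; row 4: (23/5)/(19/5) = 23/19. Minimum is 23/19 at row 4 (s_4 leaves); pivot element 19/5.
Pivot on row 4; the z-row RHS becomes 16 − (-3)·(23/19) = 373/19.
Next entering variable (most negative z-row entry -85/19): r.
Ratio test on column r — row 1: (47/19)/(17/19) = 47/17; row 2: entry -9/19 ≤ 0; row 3: (523/19)/(59/19) = 523/59; row 4: entry -3/19 ≤ 0. Minimum is 47/17 at row 1 (p leaves); pivot element 17/19.
After the second pivot the z-row RHS is 373/19 − (-85/19)·(47/17) = 32.

32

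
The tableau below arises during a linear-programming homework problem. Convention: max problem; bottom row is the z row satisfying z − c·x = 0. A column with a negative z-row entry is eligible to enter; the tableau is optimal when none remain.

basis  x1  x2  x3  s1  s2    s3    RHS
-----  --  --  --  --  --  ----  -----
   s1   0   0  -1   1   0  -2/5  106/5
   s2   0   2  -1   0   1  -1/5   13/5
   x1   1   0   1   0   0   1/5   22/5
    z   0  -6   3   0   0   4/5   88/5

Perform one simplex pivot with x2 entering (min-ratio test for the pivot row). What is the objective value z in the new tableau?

127/5

Ratio test on column x2 — row 1: entry 0 ≤ 0; row 2: (13/5)/2 = 13/10; row 3: entry 0 ≤ 0. Minimum is 13/10 at row 2 (s2 leaves); pivot element 2.
Pivot on row 2; the z-row RHS becomes 88/5 − (-6)·(13/10) = 127/5.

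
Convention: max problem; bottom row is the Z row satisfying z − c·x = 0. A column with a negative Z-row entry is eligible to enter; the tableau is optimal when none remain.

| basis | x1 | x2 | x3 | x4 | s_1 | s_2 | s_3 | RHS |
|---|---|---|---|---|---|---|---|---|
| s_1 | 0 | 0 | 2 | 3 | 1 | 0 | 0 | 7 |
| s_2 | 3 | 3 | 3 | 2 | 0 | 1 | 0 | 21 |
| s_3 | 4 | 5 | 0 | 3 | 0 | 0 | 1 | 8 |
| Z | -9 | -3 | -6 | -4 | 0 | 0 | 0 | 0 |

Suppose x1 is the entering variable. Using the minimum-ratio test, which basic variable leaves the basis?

s_3

Column x1 entries and ratios — s_1: 0 ≤ 0, skip; s_2: 21/3 = 7; s_3: 8/4 = 2.
Smallest ratio is 2 in the row of s_3, so s_3 leaves.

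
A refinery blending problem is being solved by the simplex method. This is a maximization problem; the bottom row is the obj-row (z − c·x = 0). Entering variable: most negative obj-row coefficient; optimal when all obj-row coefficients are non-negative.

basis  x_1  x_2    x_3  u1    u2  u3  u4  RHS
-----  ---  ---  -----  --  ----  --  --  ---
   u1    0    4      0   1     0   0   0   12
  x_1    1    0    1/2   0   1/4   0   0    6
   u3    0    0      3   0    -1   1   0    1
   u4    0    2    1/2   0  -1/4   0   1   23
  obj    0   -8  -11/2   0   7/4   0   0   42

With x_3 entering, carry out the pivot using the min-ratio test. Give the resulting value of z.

263/6

Ratio test on column x_3 — row 1: entry 0 ≤ 0; row 2: 6/(1/2) = 12; row 3: 1/3 = 1/3; row 4: 23/(1/2) = 46. Minimum is 1/3 at row 3 (u3 leaves); pivot element 3.
Pivot on row 3; the obj-row RHS becomes 42 − (-11/2)·(1/3) = 263/6.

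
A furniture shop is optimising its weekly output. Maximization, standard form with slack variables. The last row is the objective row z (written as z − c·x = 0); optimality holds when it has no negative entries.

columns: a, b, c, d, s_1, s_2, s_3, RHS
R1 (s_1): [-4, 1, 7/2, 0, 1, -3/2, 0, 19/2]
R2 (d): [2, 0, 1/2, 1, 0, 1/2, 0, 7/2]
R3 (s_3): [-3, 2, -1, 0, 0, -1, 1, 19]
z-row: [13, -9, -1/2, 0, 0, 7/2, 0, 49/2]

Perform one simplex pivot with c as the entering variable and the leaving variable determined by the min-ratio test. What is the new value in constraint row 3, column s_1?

Ratio test on column c — row 1: (19/2)/(7/2) = 19/7; row 2: (7/2)/(1/2) = 7; row 3: entry -1 ≤ 0. Minimum is 19/7 at row 1 (s_1 leaves); pivot element 7/2.
Divide row 1 by 7/2; eliminate column c from the other rows.
Row 3 update in column s_1: 0 − (-1)·(2/7) = 2/7.

2/7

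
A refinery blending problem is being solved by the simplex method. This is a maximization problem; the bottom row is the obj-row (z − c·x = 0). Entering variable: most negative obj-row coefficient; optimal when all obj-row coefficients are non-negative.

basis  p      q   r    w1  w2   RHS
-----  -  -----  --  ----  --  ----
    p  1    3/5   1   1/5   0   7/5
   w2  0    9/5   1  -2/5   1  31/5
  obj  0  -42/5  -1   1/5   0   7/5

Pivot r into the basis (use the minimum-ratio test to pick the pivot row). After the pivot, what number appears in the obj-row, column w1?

Ratio test on column r — row 1: (7/5)/1 = 7/5; row 2: (31/5)/1 = 31/5. Minimum is 7/5 at row 1 (p leaves); pivot element 1.
Divide row 1 by 1; eliminate column r from the other rows.
obj-row update in column w1: 1/5 − (-1)·(1/5) = 2/5.

2/5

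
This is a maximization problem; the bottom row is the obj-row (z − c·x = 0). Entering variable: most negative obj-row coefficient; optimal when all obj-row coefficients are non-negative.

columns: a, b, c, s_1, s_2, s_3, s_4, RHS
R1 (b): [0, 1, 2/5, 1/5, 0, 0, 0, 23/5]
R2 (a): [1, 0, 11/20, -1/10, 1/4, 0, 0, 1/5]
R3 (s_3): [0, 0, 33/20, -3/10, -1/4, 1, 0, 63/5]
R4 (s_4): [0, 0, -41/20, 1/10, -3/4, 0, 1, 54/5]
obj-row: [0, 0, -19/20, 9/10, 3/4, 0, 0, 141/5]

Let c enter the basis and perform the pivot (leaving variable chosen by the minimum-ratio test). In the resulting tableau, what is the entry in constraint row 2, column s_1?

Ratio test on column c — row 1: (23/5)/(2/5) = 23/2; row 2: (1/5)/(11/20) = 4/11; row 3: (63/5)/(33/20) = 84/11; row 4: entry -41/20 ≤ 0. Minimum is 4/11 at row 2 (a leaves); pivot element 11/20.
Divide row 2 by 11/20; eliminate column c from the other rows.
In the new row 2, the s_1 entry is the old entry divided by the pivot: (-1/10)/(11/20) = -2/11.

-2/11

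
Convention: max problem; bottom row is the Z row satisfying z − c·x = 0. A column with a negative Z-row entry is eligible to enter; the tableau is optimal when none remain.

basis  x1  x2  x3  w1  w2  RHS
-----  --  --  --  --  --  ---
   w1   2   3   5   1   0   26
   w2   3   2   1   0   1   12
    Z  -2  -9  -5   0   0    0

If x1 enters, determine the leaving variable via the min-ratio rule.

w2

Column x1 entries and ratios — w1: 26/2 = 13; w2: 12/3 = 4.
Smallest ratio is 4 in the row of w2, so w2 leaves.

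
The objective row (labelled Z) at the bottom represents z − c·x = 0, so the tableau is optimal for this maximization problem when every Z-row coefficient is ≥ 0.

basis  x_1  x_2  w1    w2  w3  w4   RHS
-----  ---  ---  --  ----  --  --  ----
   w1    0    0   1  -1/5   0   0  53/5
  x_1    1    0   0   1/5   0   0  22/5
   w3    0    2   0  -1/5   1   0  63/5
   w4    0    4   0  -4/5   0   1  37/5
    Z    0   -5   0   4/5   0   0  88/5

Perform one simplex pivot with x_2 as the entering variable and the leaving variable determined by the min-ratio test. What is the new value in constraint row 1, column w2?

Ratio test on column x_2 — row 1: entry 0 ≤ 0; row 2: entry 0 ≤ 0; row 3: (63/5)/2 = 63/10; row 4: (37/5)/4 = 37/20. Minimum is 37/20 at row 4 (w4 leaves); pivot element 4.
Divide row 4 by 4; eliminate column x_2 from the other rows.
Row 1 update in column w2: -1/5 − 0·(-1/5) = -1/5.

-1/5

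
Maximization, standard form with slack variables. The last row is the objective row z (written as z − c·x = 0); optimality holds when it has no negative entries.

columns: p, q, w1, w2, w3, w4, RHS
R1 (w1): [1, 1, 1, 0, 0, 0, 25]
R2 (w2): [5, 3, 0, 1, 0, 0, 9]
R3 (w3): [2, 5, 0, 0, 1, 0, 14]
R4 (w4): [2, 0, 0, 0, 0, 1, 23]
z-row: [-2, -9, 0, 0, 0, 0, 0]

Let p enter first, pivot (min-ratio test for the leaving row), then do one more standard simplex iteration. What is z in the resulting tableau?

474/19

Ratio test on column p — row 1: 25/1 = 25; row 2: 9/5 = 9/5; row 3: 14/2 = 7; row 4: 23/2 = 23/2. Minimum is 9/5 at row 2 (w2 leaves); pivot element 5.
Pivot on row 2; the z-row RHS becomes 0 − (-2)·(9/5) = 18/5.
Next entering variable (most negative z-row entry -39/5): q.
Ratio test on column q — row 1: (116/5)/(2/5) = 58; row 2: (9/5)/(3/5) = 3; row 3: (52/5)/(19/5) = 52/19; row 4: entry -6/5 ≤ 0. Minimum is 52/19 at row 3 (w3 leaves); pivot element 19/5.
After the second pivot the z-row RHS is 18/5 − (-39/5)·(52/19) = 474/19.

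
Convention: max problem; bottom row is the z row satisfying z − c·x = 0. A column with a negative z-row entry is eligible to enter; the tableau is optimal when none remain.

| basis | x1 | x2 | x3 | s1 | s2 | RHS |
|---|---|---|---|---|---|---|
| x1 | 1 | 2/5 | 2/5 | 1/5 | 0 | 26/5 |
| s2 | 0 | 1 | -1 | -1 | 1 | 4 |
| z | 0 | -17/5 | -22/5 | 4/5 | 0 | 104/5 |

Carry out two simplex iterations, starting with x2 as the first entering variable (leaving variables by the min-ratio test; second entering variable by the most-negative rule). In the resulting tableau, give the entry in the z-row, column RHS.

139/2

Ratio test on column x2 — row 1: (26/5)/(2/5) = 13; row 2: 4/1 = 4. Minimum is 4 at row 2 (s2 leaves); pivot element 1.
Divide row 2 by 1; eliminate column x2 from the other rows.
Second iteration: most negative z-row entry is -39/5 in column x3, so x3 enters.
Ratio test on column x3 — row 1: (18/5)/(4/5) = 9/2; row 2: entry -1 ≤ 0. Minimum is 9/2 at row 1 (x1 leaves); pivot element 4/5.
Divide row 1 by 4/5; eliminate column x3 from the other rows.
After both pivots, the entry at the z-row, column RHS is 139/2.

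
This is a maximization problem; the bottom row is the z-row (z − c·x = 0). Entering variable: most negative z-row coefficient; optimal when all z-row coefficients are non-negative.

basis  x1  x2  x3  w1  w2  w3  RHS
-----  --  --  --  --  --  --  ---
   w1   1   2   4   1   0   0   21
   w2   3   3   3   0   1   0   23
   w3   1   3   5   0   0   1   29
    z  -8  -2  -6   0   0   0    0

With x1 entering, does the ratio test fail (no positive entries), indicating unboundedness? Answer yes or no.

Column x1 has positive entries in row(s) 1, 2, 3, so the ratio test bounds it — not unbounded.

no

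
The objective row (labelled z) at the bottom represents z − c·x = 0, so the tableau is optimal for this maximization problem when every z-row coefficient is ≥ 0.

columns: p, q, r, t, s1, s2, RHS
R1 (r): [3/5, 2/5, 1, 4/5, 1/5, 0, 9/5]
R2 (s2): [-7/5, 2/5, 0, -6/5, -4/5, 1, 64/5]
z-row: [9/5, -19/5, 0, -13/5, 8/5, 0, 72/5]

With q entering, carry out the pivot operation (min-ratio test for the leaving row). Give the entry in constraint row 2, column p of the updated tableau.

Ratio test on column q — row 1: (9/5)/(2/5) = 9/2; row 2: (64/5)/(2/5) = 32. Minimum is 9/2 at row 1 (r leaves); pivot element 2/5.
Divide row 1 by 2/5; eliminate column q from the other rows.
Row 2 update in column p: -7/5 − (2/5)·(3/2) = -2.

-2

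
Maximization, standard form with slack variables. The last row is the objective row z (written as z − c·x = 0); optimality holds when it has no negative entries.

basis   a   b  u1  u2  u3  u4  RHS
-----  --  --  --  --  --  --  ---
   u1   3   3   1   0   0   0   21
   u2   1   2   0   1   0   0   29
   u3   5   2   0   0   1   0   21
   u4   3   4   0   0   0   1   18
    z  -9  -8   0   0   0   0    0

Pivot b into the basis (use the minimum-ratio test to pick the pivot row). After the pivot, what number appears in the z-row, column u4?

Ratio test on column b — row 1: 21/3 = 7; row 2: 29/2 = 29/2; row 3: 21/2 = 21/2; row 4: 18/4 = 9/2. Minimum is 9/2 at row 4 (u4 leaves); pivot element 4.
Divide row 4 by 4; eliminate column b from the other rows.
z-row update in column u4: 0 − (-8)·(1/4) = 2.

2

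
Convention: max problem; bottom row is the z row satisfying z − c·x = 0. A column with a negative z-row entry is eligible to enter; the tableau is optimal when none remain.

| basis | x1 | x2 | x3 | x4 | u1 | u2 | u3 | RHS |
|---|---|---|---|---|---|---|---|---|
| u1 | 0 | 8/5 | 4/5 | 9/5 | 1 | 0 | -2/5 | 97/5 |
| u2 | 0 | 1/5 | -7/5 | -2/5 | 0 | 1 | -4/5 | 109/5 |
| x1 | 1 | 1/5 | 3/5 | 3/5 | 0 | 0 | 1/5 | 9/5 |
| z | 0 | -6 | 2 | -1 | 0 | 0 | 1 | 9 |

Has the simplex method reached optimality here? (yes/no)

no

The z-row has a negative entry -6 in column x2, so it is not optimal.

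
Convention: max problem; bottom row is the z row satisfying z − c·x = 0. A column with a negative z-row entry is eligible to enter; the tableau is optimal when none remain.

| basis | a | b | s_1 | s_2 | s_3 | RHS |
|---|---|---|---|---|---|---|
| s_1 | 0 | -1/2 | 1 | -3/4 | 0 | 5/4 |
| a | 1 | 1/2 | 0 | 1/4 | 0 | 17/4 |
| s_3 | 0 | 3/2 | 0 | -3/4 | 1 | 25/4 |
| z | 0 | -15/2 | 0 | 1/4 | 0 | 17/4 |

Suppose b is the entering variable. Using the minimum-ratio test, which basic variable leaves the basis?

s_3

Column b entries and ratios — s_1: -1/2 ≤ 0, skip; a: (17/4)/(1/2) = 17/2; s_3: (25/4)/(3/2) = 25/6.
Smallest ratio is 25/6 in the row of s_3, so s_3 leaves.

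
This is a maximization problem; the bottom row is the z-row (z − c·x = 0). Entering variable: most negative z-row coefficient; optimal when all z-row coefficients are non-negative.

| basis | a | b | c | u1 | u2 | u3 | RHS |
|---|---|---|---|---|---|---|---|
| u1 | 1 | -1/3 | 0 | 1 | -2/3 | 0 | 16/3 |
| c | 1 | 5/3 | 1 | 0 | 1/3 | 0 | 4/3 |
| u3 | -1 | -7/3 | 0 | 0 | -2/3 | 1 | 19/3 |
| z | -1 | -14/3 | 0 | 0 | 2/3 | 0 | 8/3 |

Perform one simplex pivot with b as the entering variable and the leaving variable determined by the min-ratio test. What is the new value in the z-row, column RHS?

32/5

Ratio test on column b — row 1: entry -1/3 ≤ 0; row 2: (4/3)/(5/3) = 4/5; row 3: entry -7/3 ≤ 0. Minimum is 4/5 at row 2 (c leaves); pivot element 5/3.
Divide row 2 by 5/3; eliminate column b from the other rows.
z-row update in column RHS: 8/3 − (-14/3)·(4/5) = 32/5.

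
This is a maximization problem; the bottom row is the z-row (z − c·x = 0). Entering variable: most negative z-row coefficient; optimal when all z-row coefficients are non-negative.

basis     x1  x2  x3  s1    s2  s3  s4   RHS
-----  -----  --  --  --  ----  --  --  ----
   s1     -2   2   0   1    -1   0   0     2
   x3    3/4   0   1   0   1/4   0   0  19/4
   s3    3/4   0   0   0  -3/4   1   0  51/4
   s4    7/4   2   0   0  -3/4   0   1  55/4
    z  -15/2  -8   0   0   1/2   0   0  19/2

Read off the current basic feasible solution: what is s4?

55/4

s4 is basic (row 4); its value is the RHS of that row, 55/4.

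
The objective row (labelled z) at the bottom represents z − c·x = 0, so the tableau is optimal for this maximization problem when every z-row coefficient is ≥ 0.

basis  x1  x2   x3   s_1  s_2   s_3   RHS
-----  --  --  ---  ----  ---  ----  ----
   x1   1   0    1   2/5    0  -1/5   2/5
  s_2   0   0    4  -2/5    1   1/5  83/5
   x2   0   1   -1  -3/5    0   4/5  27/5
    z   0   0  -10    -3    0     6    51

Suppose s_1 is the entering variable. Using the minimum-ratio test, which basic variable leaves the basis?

x1

Column s_1 entries and ratios — x1: (2/5)/(2/5) = 1; s_2: -2/5 ≤ 0, skip; x2: -3/5 ≤ 0, skip.
Smallest ratio is 1 in the row of x1, so x1 leaves.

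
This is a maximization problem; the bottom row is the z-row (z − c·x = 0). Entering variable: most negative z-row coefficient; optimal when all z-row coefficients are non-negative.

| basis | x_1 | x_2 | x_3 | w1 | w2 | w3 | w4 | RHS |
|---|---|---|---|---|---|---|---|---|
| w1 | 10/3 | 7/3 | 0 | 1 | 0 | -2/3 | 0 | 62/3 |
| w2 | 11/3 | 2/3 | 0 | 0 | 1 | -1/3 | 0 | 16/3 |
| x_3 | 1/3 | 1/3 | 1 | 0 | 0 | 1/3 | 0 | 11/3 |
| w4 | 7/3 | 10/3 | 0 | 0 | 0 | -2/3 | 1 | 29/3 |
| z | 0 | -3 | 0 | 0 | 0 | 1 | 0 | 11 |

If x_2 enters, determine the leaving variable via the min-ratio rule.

Column x_2 entries and ratios — w1: (62/3)/(7/3) = 62/7; w2: (16/3)/(2/3) = 8; x_3: (11/3)/(1/3) = 11; w4: (29/3)/(10/3) = 29/10.
Smallest ratio is 29/10 in the row of w4, so w4 leaves.

w4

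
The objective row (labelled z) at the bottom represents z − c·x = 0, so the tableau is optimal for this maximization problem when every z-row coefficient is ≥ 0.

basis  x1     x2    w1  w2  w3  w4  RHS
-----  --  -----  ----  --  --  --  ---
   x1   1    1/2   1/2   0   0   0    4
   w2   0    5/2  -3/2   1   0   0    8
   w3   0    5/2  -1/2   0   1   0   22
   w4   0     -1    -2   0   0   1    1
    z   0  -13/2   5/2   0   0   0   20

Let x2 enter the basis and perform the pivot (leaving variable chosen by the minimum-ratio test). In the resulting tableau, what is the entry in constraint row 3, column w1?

Ratio test on column x2 — row 1: 4/(1/2) = 8; row 2: 8/(5/2) = 16/5; row 3: 22/(5/2) = 44/5; row 4: entry -1 ≤ 0. Minimum is 16/5 at row 2 (w2 leaves); pivot element 5/2.
Divide row 2 by 5/2; eliminate column x2 from the other rows.
Row 3 update in column w1: -1/2 − (5/2)·(-3/5) = 1.

1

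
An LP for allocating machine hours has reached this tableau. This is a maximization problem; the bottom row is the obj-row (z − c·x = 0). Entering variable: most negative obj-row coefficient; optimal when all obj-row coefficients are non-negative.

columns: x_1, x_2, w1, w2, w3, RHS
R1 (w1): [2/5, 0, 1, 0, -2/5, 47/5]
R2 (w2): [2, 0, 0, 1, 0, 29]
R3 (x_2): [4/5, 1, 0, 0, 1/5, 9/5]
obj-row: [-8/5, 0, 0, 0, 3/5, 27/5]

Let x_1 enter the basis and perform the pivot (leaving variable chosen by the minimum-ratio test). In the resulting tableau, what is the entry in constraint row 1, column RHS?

Ratio test on column x_1 — row 1: (47/5)/(2/5) = 47/2; row 2: 29/2 = 29/2; row 3: (9/5)/(4/5) = 9/4. Minimum is 9/4 at row 3 (x_2 leaves); pivot element 4/5.
Divide row 3 by 4/5; eliminate column x_1 from the other rows.
Row 1 update in column RHS: 47/5 − (2/5)·(9/4) = 17/2.

17/2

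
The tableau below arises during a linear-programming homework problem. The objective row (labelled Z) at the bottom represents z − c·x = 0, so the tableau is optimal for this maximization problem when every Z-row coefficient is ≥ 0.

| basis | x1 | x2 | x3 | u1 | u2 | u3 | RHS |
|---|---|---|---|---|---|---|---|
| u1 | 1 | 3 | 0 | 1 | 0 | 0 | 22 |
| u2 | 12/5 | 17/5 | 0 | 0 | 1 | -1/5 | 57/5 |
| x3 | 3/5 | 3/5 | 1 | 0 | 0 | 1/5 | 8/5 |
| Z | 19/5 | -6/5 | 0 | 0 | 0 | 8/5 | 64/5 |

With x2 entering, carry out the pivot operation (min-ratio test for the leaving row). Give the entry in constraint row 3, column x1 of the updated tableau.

1

Ratio test on column x2 — row 1: 22/3 = 22/3; row 2: (57/5)/(17/5) = 57/17; row 3: (8/5)/(3/5) = 8/3. Minimum is 8/3 at row 3 (x3 leaves); pivot element 3/5.
Divide row 3 by 3/5; eliminate column x2 from the other rows.
In the new row 3, the x1 entry is the old entry divided by the pivot: (3/5)/(3/5) = 1.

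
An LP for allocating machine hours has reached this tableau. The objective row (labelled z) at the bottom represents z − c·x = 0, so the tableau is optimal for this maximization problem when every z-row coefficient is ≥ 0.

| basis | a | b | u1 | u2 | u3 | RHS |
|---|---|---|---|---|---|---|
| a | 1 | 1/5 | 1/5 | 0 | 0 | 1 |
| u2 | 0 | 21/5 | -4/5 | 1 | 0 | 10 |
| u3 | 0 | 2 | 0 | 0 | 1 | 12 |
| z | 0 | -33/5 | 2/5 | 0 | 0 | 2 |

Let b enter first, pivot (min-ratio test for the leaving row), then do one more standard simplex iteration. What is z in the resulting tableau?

98/5

Ratio test on column b — row 1: 1/(1/5) = 5; row 2: 10/(21/5) = 50/21; row 3: 12/2 = 6. Minimum is 50/21 at row 2 (u2 leaves); pivot element 21/5.
Pivot on row 2; the z-row RHS becomes 2 − (-33/5)·(50/21) = 124/7.
Next entering variable (most negative z-row entry -6/7): u1.
Ratio test on column u1 — row 1: (11/21)/(5/21) = 11/5; row 2: entry -4/21 ≤ 0; row 3: (152/21)/(8/21) = 19. Minimum is 11/5 at row 1 (a leaves); pivot element 5/21.
After the second pivot the z-row RHS is 124/7 − (-6/7)·(11/5) = 98/5.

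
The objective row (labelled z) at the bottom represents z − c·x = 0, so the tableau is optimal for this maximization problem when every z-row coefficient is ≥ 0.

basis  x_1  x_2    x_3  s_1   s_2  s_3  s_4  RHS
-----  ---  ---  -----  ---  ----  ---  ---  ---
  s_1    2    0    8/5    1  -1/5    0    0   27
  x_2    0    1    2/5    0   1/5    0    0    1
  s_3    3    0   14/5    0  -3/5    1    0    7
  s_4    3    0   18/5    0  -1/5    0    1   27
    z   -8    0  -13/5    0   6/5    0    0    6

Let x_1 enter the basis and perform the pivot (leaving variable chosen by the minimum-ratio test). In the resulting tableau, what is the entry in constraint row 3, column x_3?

14/15

Ratio test on column x_1 — row 1: 27/2 = 27/2; row 2: entry 0 ≤ 0; row 3: 7/3 = 7/3; row 4: 27/3 = 9. Minimum is 7/3 at row 3 (s_3 leaves); pivot element 3.
Divide row 3 by 3; eliminate column x_1 from the other rows.
In the new row 3, the x_3 entry is the old entry divided by the pivot: (14/5)/3 = 14/15.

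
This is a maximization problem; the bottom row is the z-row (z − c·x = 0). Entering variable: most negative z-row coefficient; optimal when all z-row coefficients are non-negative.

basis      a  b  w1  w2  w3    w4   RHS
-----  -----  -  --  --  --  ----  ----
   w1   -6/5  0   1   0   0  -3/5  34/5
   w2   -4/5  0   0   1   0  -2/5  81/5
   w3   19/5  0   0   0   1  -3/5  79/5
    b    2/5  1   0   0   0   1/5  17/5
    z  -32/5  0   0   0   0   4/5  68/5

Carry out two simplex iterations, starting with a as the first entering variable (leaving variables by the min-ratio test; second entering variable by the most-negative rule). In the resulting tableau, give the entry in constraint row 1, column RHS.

Ratio test on column a — row 1: entry -6/5 ≤ 0; row 2: entry -4/5 ≤ 0; row 3: (79/5)/(19/5) = 79/19; row 4: (17/5)/(2/5) = 17/2. Minimum is 79/19 at row 3 (w3 leaves); pivot element 19/5.
Divide row 3 by 19/5; eliminate column a from the other rows.
Second iteration: most negative z-row entry is -4/19 in column w4, so w4 enters.
Ratio test on column w4 — row 1: entry -15/19 ≤ 0; row 2: entry -10/19 ≤ 0; row 3: entry -3/19 ≤ 0; row 4: (33/19)/(5/19) = 33/5. Minimum is 33/5 at row 4 (b leaves); pivot element 5/19.
Divide row 4 by 5/19; eliminate column w4 from the other rows.
After both pivots, the entry at constraint row 1, column RHS is 17.

17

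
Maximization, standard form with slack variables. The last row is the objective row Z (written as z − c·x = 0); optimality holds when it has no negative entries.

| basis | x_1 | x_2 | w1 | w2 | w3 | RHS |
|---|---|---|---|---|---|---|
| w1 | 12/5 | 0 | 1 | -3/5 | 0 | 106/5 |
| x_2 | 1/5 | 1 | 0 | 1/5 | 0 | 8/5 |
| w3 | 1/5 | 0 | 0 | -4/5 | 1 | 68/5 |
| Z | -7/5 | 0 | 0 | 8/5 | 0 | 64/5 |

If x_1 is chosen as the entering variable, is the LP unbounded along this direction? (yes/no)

Column x_1 has positive entries in row(s) 1, 2, 3, so the ratio test bounds it — not unbounded.

no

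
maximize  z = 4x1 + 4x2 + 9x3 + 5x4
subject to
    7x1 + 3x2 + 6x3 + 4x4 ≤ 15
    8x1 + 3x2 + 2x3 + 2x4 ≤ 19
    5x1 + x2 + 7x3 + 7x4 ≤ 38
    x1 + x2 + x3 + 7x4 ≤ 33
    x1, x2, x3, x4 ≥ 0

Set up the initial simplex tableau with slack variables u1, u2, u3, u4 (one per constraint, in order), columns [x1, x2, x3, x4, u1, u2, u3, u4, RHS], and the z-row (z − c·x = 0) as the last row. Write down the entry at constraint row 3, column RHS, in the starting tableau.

38

The RHS of constraint 3 is b_3 = 38.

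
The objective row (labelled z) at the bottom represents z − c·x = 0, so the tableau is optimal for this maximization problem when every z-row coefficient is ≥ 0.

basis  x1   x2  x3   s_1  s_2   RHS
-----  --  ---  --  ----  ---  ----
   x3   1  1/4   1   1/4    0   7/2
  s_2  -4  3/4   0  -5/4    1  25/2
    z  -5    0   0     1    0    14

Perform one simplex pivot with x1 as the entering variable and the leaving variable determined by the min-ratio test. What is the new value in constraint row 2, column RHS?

Ratio test on column x1 — row 1: (7/2)/1 = 7/2; row 2: entry -4 ≤ 0. Minimum is 7/2 at row 1 (x3 leaves); pivot element 1.
Divide row 1 by 1; eliminate column x1 from the other rows.
Row 2 update in column RHS: 25/2 − (-4)·(7/2) = 53/2.

53/2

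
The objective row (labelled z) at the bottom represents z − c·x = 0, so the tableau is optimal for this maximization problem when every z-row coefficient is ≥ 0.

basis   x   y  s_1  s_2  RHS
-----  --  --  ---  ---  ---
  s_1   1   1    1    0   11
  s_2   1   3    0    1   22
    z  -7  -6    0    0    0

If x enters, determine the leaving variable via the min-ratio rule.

s_1

Column x entries and ratios — s_1: 11/1 = 11; s_2: 22/1 = 22.
Smallest ratio is 11 in the row of s_1, so s_1 leaves.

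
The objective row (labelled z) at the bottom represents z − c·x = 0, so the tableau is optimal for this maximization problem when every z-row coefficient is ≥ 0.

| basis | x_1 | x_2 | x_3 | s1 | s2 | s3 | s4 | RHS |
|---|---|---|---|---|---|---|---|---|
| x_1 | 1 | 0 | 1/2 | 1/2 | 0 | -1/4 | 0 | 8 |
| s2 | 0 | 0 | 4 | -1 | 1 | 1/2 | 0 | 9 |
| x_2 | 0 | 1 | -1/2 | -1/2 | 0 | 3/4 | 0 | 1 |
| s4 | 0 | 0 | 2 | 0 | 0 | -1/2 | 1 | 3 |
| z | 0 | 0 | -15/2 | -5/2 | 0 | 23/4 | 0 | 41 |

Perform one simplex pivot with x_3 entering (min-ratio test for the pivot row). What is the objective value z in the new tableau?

209/4

Ratio test on column x_3 — row 1: 8/(1/2) = 16; row 2: 9/4 = 9/4; row 3: entry -1/2 ≤ 0; row 4: 3/2 = 3/2. Minimum is 3/2 at row 4 (s4 leaves); pivot element 2.
Pivot on row 4; the z-row RHS becomes 41 − (-15/2)·(3/2) = 209/4.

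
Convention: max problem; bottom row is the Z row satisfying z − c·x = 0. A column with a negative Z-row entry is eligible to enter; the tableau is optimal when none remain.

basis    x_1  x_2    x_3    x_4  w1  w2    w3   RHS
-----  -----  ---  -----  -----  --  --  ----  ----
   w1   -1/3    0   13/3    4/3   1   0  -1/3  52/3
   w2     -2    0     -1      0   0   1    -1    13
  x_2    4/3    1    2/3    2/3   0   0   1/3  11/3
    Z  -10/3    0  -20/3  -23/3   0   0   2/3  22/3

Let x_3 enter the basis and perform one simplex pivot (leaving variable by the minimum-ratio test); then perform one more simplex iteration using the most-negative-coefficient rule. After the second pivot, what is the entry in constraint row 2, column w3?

Ratio test on column x_3 — row 1: (52/3)/(13/3) = 4; row 2: entry -1 ≤ 0; row 3: (11/3)/(2/3) = 11/2. Minimum is 4 at row 1 (w1 leaves); pivot element 13/3.
Divide row 1 by 13/3; eliminate column x_3 from the other rows.
Second iteration: most negative Z-row entry is -73/13 in column x_4, so x_4 enters.
Ratio test on column x_4 — row 1: 4/(4/13) = 13; row 2: 17/(4/13) = 221/4; row 3: 1/(6/13) = 13/6. Minimum is 13/6 at row 3 (x_2 leaves); pivot element 6/13.
Divide row 3 by 6/13; eliminate column x_4 from the other rows.
After both pivots, the entry at constraint row 2, column w3 is -4/3.

-4/3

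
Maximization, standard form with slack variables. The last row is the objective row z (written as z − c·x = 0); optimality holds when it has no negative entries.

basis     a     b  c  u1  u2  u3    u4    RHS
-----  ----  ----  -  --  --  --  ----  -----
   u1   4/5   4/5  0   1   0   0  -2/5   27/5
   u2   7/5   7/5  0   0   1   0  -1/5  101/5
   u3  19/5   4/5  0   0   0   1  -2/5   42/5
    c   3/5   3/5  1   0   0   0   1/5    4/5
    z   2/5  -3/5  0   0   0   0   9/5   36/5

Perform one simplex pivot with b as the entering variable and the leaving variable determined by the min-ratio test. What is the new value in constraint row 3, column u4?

Ratio test on column b — row 1: (27/5)/(4/5) = 27/4; row 2: (101/5)/(7/5) = 101/7; row 3: (42/5)/(4/5) = 21/2; row 4: (4/5)/(3/5) = 4/3. Minimum is 4/3 at row 4 (c leaves); pivot element 3/5.
Divide row 4 by 3/5; eliminate column b from the other rows.
Row 3 update in column u4: -2/5 − (4/5)·(1/3) = -2/3.

-2/3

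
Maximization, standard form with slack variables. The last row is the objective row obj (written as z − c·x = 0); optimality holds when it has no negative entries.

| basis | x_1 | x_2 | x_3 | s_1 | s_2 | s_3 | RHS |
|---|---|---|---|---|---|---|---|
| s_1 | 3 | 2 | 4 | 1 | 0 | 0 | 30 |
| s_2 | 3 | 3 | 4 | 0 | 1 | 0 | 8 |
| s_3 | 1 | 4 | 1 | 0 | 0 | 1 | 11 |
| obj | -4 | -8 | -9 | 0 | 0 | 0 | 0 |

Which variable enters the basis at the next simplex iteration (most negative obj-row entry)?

Negative obj-row entries: x_1: -4, x_2: -8, x_3: -9.
The most negative is -9 in column x_3, so x_3 enters.

x_3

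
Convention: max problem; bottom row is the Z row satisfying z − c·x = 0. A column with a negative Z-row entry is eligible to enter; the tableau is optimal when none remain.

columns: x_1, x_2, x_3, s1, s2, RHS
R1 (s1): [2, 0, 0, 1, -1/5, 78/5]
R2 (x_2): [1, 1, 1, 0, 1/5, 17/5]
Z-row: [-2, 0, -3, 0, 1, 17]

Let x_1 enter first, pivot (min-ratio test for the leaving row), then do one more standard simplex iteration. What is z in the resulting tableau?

136/5

Ratio test on column x_1 — row 1: (78/5)/2 = 39/5; row 2: (17/5)/1 = 17/5. Minimum is 17/5 at row 2 (x_2 leaves); pivot element 1.
Pivot on row 2; the Z-row RHS becomes 17 − (-2)·(17/5) = 119/5.
Next entering variable (most negative Z-row entry -1): x_3.
Ratio test on column x_3 — row 1: entry -2 ≤ 0; row 2: (17/5)/1 = 17/5. Minimum is 17/5 at row 2 (x_1 leaves); pivot element 1.
After the second pivot the Z-row RHS is 119/5 − (-1)·(17/5) = 136/5.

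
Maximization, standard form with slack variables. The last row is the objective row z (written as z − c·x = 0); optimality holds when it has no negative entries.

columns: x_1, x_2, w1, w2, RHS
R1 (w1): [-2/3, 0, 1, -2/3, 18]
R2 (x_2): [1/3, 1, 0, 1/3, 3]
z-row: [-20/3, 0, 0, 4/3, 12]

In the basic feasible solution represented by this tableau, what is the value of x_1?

0

x_1 is not in the basis, so in the current basic feasible solution x_1 = 0.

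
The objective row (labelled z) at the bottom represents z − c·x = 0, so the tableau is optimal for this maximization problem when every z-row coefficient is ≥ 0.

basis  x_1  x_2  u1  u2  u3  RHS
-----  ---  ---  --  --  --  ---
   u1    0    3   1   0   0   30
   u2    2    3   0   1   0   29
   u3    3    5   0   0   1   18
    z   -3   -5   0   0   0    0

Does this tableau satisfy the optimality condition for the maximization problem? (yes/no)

no

The z-row has a negative entry -5 in column x_2, so it is not optimal.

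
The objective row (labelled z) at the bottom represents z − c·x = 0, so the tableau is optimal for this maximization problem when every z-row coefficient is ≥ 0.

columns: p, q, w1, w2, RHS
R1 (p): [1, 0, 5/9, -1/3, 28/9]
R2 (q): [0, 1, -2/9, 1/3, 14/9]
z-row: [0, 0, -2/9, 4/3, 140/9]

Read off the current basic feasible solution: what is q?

q is basic (row 2); its value is the RHS of that row, 14/9.

14/9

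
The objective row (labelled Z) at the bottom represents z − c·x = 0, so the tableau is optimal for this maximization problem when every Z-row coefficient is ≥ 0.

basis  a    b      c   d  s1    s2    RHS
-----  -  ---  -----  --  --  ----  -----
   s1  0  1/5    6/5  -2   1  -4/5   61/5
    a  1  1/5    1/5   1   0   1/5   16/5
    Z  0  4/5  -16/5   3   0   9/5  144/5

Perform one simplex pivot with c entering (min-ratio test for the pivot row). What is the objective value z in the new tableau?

Ratio test on column c — row 1: (61/5)/(6/5) = 61/6; row 2: (16/5)/(1/5) = 16. Minimum is 61/6 at row 1 (s1 leaves); pivot element 6/5.
Pivot on row 1; the Z-row RHS becomes 144/5 − (-16/5)·(61/6) = 184/3.

184/3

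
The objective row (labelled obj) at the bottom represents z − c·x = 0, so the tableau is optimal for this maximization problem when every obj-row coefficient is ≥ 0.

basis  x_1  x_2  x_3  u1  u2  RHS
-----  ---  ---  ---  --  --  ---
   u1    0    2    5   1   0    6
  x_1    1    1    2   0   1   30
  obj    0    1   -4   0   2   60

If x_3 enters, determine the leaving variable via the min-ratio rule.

Column x_3 entries and ratios — u1: 6/5 = 6/5; x_1: 30/2 = 15.
Smallest ratio is 6/5 in the row of u1, so u1 leaves.

u1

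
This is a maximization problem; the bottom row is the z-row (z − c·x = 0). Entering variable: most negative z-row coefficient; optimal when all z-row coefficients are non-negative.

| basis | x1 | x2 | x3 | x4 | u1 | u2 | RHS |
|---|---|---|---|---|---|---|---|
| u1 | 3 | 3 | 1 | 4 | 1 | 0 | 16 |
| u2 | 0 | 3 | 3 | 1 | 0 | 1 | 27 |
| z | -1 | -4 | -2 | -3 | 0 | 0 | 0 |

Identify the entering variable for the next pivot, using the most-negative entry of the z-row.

x2

Negative z-row entries: x1: -1, x2: -4, x3: -2, x4: -3.
The most negative is -4 in column x2, so x2 enters.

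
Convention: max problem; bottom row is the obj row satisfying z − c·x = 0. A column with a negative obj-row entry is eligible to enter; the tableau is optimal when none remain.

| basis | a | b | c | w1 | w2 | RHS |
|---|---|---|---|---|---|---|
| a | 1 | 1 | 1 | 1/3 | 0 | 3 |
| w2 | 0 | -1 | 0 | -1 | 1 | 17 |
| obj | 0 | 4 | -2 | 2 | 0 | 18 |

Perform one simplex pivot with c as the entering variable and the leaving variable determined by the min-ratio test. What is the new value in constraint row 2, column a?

Ratio test on column c — row 1: 3/1 = 3; row 2: entry 0 ≤ 0. Minimum is 3 at row 1 (a leaves); pivot element 1.
Divide row 1 by 1; eliminate column c from the other rows.
Row 2 update in column a: 0 − 0·1 = 0.

0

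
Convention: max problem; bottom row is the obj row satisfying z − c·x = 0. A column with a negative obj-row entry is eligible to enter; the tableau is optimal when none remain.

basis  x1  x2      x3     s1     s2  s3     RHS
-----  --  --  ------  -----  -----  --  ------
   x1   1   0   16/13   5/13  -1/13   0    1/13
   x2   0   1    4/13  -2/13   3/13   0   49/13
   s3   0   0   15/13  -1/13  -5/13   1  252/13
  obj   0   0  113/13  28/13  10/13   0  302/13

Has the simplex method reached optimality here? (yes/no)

yes

Every obj-row coefficient is ≥ 0, so the tableau is optimal.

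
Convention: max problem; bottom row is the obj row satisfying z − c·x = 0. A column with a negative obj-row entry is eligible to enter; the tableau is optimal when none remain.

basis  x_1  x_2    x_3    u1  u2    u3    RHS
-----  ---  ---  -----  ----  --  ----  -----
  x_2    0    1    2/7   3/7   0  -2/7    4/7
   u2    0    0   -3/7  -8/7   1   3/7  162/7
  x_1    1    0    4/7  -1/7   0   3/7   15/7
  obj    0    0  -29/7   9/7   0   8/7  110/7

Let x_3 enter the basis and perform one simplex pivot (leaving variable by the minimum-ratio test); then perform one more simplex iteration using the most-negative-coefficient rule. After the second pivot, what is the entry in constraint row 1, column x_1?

1

Ratio test on column x_3 — row 1: (4/7)/(2/7) = 2; row 2: entry -3/7 ≤ 0; row 3: (15/7)/(4/7) = 15/4. Minimum is 2 at row 1 (x_2 leaves); pivot element 2/7.
Divide row 1 by 2/7; eliminate column x_3 from the other rows.
Second iteration: most negative obj-row entry is -3 in column u3, so u3 enters.
Ratio test on column u3 — row 1: entry -1 ≤ 0; row 2: entry 0 ≤ 0; row 3: 1/1 = 1. Minimum is 1 at row 3 (x_1 leaves); pivot element 1.
Divide row 3 by 1; eliminate column u3 from the other rows.
After both pivots, the entry at constraint row 1, column x_1 is 1.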